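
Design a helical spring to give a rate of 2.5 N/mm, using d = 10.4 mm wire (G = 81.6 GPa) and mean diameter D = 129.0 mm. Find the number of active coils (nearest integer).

22

N_a = Gd⁴/(8D³k) = (81.6×10³ × 10.4⁴)/(8 × 129.0³ × 2.5)
    = 9.54605e+08 / 4.29338e+07 = 22.23 → 22 coils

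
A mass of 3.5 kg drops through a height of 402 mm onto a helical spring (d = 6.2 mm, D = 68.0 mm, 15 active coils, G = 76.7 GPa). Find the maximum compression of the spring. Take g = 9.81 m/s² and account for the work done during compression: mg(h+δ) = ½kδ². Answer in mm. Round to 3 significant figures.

k = Gd⁴/(8D³N_a) = (76.7×10³)(6.2⁴)/(8·68.0³·15) = 3.0037 N/mm
W = mg = 3.5 × 9.81 = 34.335 N
½kδ² − Wδ − Wh = 0 → δ = (W + √(W² + 2kWh))/k
δ = (34.335 + √(1178.9 + 82917.7))/3.0037 = (34.335 + 289.99)/3.0037 = 107.98 mm

108 mm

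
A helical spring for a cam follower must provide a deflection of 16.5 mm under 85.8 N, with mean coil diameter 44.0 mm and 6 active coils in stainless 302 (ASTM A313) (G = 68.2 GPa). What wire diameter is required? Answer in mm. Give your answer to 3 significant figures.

Required rate k = F/δ = 85.8/16.5 = 5.2 N/mm
d = (8D³N_a·k / G)^(1/4) = (8·44.0³·6·5.2 / (68.2×10³))^0.25
  = (311.76)^0.25 = 4.2020 mm

4.20 mm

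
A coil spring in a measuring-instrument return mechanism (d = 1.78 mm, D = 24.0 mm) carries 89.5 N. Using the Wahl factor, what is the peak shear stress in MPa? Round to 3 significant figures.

Spring index C = D/d = 24.0/1.78 = 13.4831
K_W = (4C−1)/(4C−4) + 0.615/C = 52.933/49.933 + 0.0456 = 1.1057
τ₀ = 8FD/(πd³) = 8·89.5·24.0/(π·1.78³) = 17184/17.718 = 969.87 MPa
τ_max = K·τ₀ = 1.1057 × 969.87 = 1072.4 MPa

1070 MPa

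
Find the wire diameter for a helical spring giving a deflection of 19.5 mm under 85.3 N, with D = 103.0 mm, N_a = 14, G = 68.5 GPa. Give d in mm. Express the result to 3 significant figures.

Required rate k = F/δ = 85.3/19.5 = 4.3744 N/mm
d = (8D³N_a·k / G)^(1/4) = (8·103.0³·14·4.3744 / (68.5×10³))^0.25
  = (7815.4)^0.25 = 9.4024 mm

9.40 mm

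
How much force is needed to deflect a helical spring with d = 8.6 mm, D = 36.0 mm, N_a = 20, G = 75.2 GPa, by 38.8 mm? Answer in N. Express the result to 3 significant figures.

k = Gd⁴/(8D³N_a) = (75.2×10³)(8.6⁴)/(8·36.0³·20) = 55.104 N/mm
F = k·δ = 55.104 × 38.8 = 2138 N

2140 N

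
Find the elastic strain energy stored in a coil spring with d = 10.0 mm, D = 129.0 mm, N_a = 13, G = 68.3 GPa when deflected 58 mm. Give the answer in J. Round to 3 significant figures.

5.15 J

k = Gd⁴/(8D³N_a) = (68.3×10³)(10.0⁴)/(8·129.0³·13) = 3.0593 N/mm
U = ½kδ² = 0.5 × 3.0593 × 58² = 5145.7 N·mm = 5.1457 J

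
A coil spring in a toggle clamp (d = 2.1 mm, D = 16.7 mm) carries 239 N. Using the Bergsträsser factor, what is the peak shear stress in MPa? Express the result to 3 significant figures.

Spring index C = D/d = 16.7/2.1 = 7.9524
K_B = (4C+2)/(4C−3) = 33.810/28.810 = 1.1736
τ₀ = 8FD/(πd³) = 8·239·16.7/(π·2.1³) = 31930.4/29.094 = 1097.5 MPa
τ_max = K·τ₀ = 1.1736 × 1097.5 = 1288 MPa

1290 MPa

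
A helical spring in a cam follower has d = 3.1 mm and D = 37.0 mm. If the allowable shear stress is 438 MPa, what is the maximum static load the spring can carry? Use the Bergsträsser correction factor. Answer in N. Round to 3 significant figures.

125 N

C = D/d = 37.0/3.1 = 11.9355
K_B = (4C+2)/(4C−3) = 49.742/44.742 = 1.1118
τ_max = K·8FD/(πd³) → F_max = τ_allow·πd³/(8DK)
F_max = 438·π·3.1³/(8·37.0·1.1118) = 40993/329.08 = 124.57 N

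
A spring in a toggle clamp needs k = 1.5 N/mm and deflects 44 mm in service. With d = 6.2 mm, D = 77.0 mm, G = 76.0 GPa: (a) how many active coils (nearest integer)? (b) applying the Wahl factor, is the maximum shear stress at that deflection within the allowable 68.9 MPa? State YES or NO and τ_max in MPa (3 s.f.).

(a) 20 coils; (b) YES, τ_max = 62.1 MPa

N_a = Gd⁴/(8D³k) = (76.0×10³)(6.2⁴)/(8·77.0³·1.5) = 20.5 → N_a = 20
Actual rate k = Gd⁴/(8D³·20) = 1.5374 N/mm
Working load F = kδ = 1.5374·44 = 67.646 N
C = 77.0/6.2 = 12.4194; K_W = (4C−1)/(4C−4)+0.615/C = 1.1152
τ_max = K_W·8FD/(πd³) = 1.1152·55.654 = 62.065 MPa
τ_max ≤ 68.9 MPa → acceptable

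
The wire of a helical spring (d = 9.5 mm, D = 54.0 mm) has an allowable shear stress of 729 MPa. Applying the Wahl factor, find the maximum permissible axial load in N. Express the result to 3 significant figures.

3580 N

C = D/d = 54.0/9.5 = 5.6842
K_W = (4C−1)/(4C−4) + 0.615/C = 21.737/18.737 + 0.1082 = 1.2683
τ_max = K·8FD/(πd³) → F_max = τ_allow·πd³/(8DK)
F_max = 729·π·9.5³/(8·54.0·1.2683) = 1.9636e+06/547.91 = 3583.8 N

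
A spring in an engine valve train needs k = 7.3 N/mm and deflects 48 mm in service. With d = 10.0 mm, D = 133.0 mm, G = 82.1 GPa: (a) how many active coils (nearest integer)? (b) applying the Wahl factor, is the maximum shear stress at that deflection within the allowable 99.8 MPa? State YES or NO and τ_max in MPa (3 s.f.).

N_a = Gd⁴/(8D³k) = (82.1×10³)(10.0⁴)/(8·133.0³·7.3) = 5.976 → N_a = 6
Actual rate k = Gd⁴/(8D³·6) = 7.2702 N/mm
Working load F = kδ = 7.2702·48 = 348.97 N
C = 133.0/10.0 = 13.3000; K_W = (4C−1)/(4C−4)+0.615/C = 1.1072
τ_max = K_W·8FD/(πd³) = 1.1072·118.19 = 130.86 MPa
τ_max > 99.8 MPa → exceeds allowable

(a) 6 coils; (b) NO, τ_max = 131 MPa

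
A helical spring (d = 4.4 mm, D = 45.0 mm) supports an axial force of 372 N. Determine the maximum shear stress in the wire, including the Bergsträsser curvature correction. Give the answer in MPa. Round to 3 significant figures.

566 MPa

Spring index C = D/d = 45.0/4.4 = 10.2273
K_B = (4C+2)/(4C−3) = 42.909/37.909 = 1.1319
τ₀ = 8FD/(πd³) = 8·372·45.0/(π·4.4³) = 133920/267.61 = 500.42 MPa
τ_max = K·τ₀ = 1.1319 × 500.42 = 566.43 MPa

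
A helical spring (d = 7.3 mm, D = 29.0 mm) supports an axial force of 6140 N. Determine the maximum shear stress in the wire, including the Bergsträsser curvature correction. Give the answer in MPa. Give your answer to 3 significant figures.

Spring index C = D/d = 29.0/7.3 = 3.9726
K_B = (4C+2)/(4C−3) = 17.890/12.890 = 1.3879
τ₀ = 8FD/(πd³) = 8·6140·29.0/(π·7.3³) = 1.42448e+06/1222.1 = 1165.6 MPa
τ_max = K·τ₀ = 1.3879 × 1165.6 = 1617.7 MPa

1620 MPa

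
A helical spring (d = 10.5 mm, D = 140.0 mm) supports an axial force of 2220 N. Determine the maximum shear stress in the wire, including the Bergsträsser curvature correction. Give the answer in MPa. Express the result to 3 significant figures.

Spring index C = D/d = 140.0/10.5 = 13.3333
K_B = (4C+2)/(4C−3) = 55.333/50.333 = 1.0993
τ₀ = 8FD/(πd³) = 8·2220·140.0/(π·10.5³) = 2.4864e+06/3636.8 = 683.68 MPa
τ_max = K·τ₀ = 1.0993 × 683.68 = 751.6 MPa

752 MPa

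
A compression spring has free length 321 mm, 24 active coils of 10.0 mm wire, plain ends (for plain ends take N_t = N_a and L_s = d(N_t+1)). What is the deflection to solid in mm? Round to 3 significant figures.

N_t = 24; L_s = 10.0·25 = 250 mm
δ_solid = L₀ − L_s = 321 − 250 = 71 mm

71.0 mm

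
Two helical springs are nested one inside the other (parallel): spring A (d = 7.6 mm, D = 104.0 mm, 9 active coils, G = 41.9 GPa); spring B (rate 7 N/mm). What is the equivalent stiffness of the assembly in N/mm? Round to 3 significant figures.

8.73 N/mm

k_A = Gd⁴/(8D³N_a) = (41.9×10³)(7.6⁴)/(8·104.0³·9) = 1.726 N/mm
Parallel: k_eq = 1.726 + 7 = 8.726 N/mm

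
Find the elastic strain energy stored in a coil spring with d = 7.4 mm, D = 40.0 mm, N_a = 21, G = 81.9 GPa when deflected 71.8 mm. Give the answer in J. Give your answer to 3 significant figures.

k = Gd⁴/(8D³N_a) = (81.9×10³)(7.4⁴)/(8·40.0³·21) = 22.841 N/mm
U = ½kδ² = 0.5 × 22.841 × 71.8² = 58876 N·mm = 58.876 J

58.9 J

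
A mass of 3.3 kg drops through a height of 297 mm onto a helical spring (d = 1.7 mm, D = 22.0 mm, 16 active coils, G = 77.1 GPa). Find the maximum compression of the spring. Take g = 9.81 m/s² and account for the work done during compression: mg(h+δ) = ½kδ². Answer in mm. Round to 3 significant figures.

k = Gd⁴/(8D³N_a) = (77.1×10³)(1.7⁴)/(8·22.0³·16) = 0.47247 N/mm
W = mg = 3.3 × 9.81 = 32.373 N
½kδ² − Wδ − Wh = 0 → δ = (W + √(W² + 2kWh))/k
δ = (32.373 + √(1048 + 9085.35))/0.47247 = (32.373 + 100.66)/0.47247 = 281.58 mm

282 mm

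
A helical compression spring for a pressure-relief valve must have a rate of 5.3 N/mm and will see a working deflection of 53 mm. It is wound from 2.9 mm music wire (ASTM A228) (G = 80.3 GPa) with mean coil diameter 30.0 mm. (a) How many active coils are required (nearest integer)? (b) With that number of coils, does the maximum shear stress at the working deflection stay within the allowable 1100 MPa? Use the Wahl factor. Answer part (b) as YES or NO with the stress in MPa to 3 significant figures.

N_a = Gd⁴/(8D³k) = (80.3×10³)(2.9⁴)/(8·30.0³·5.3) = 4.961 → N_a = 5
Actual rate k = Gd⁴/(8D³·5) = 5.2588 N/mm
Working load F = kδ = 5.2588·53 = 278.71 N
C = 30.0/2.9 = 10.3448; K_W = (4C−1)/(4C−4)+0.615/C = 1.1397
τ_max = K_W·8FD/(πd³) = 1.1397·873.03 = 994.99 MPa
τ_max ≤ 1100 MPa → acceptable

(a) 5 coils; (b) YES, τ_max = 995 MPa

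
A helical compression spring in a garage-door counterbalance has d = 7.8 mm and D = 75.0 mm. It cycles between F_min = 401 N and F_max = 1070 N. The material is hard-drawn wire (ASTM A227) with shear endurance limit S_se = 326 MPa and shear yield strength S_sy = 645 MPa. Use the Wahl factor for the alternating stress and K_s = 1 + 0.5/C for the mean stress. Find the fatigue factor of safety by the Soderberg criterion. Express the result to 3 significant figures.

1.04

C = D/d = 75.0/7.8 = 9.6154; K_W = (4C−1)/(4C−4)+0.615/C = 1.1510; K_s = 1+0.5/C = 1.0520
F_a = (F_max−F_min)/2 = 334.5 N; F_m = (F_max+F_min)/2 = 735.5 N
τ_a = K_W·8F_aD/(πd³) = 1.1510 × 134.62 = 154.95 MPa
τ_m = K_s·8F_mD/(πd³) = 1.0520 × 296.01 = 311.4 MPa
Soderberg: 1/n_f = τ_a/S_se + τ_m/S_sy = 154.95/326 + 311.4/645 = 0.47531 + 0.48279 = 0.9581
n_f = 1/0.9581 = 1.044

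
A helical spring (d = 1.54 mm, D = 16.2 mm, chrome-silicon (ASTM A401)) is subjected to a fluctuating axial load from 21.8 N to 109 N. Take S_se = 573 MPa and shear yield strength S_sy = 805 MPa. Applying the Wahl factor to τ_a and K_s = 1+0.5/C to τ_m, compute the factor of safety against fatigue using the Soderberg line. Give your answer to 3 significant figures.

0.516

C = D/d = 16.2/1.54 = 10.5195; K_W = (4C−1)/(4C−4)+0.615/C = 1.1372; K_s = 1+0.5/C = 1.0475
F_a = (F_max−F_min)/2 = 43.6 N; F_m = (F_max+F_min)/2 = 65.4 N
τ_a = K_W·8F_aD/(πd³) = 1.1372 × 492.47 = 560.06 MPa
τ_m = K_s·8F_mD/(πd³) = 1.0475 × 738.7 = 773.82 MPa
Soderberg: 1/n_f = τ_a/S_se + τ_m/S_sy = 560.06/573 + 773.82/805 = 0.97742 + 0.96126 = 1.9387
n_f = 1/1.9387 = 0.5158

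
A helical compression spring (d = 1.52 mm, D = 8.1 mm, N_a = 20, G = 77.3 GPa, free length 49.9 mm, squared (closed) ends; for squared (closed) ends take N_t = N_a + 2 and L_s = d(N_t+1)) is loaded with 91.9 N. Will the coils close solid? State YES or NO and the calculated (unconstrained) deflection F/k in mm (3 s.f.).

YES, δ = 18.9 mm

k = Gd⁴/(8D³N_a) = (77.3×10³)(1.52⁴)/(8·8.1³·20) = 4.8526 N/mm
N_t = 22; L_s = 1.52·23 = 34.96 mm; δ_solid = L₀ − L_s = 49.9 − 34.96 = 14.94 mm
δ = F/k = 91.9/4.8526 = 18.938 mm
δ ≥ δ_solid → spring goes solid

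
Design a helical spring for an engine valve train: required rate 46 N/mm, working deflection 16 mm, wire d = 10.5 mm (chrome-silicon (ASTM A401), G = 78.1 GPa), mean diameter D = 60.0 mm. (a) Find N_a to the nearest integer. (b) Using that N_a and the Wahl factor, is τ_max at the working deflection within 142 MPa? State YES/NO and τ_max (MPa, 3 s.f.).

(a) 12 coils; (b) YES, τ_max = 122 MPa

N_a = Gd⁴/(8D³k) = (78.1×10³)(10.5⁴)/(8·60.0³·46) = 11.94 → N_a = 12
Actual rate k = Gd⁴/(8D³·12) = 45.781 N/mm
Working load F = kδ = 45.781·16 = 732.49 N
C = 60.0/10.5 = 5.7143; K_W = (4C−1)/(4C−4)+0.615/C = 1.2667
τ_max = K_W·8FD/(πd³) = 1.2667·96.678 = 122.46 MPa
τ_max ≤ 142 MPa → acceptable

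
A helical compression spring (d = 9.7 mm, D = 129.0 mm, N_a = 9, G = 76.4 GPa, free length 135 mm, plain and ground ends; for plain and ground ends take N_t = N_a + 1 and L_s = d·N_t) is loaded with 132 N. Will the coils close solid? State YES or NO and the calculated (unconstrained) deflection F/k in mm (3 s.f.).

NO, δ = 30.2 mm

k = Gd⁴/(8D³N_a) = (76.4×10³)(9.7⁴)/(8·129.0³·9) = 4.376 N/mm
N_t = 10; L_s = 9.7·10 = 97 mm; δ_solid = L₀ − L_s = 135 − 97 = 38 mm
δ = F/k = 132/4.376 = 30.164 mm
δ < δ_solid → spring does not go solid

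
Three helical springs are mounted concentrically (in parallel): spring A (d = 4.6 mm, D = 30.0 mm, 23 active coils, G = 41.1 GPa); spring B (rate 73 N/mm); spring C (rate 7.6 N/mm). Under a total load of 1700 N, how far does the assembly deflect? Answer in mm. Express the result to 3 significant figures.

20.2 mm

k_A = Gd⁴/(8D³N_a) = (41.1×10³)(4.6⁴)/(8·30.0³·23) = 3.7042 N/mm
Parallel: k_eq = 3.7042 + 73 + 7.6 = 84.304 N/mm
δ = F/k_eq = 1700/84.304 = 20.165 mm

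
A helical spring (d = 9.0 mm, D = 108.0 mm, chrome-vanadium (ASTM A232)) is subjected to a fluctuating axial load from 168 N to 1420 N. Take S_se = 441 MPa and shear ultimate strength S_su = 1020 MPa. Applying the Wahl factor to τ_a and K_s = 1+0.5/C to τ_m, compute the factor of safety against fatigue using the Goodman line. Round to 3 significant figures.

1.10

C = D/d = 108.0/9.0 = 12.0000; K_W = (4C−1)/(4C−4)+0.615/C = 1.1194; K_s = 1+0.5/C = 1.0417
F_a = (F_max−F_min)/2 = 626 N; F_m = (F_max+F_min)/2 = 794 N
τ_a = K_W·8F_aD/(πd³) = 1.1194 × 236.16 = 264.37 MPa
τ_m = K_s·8F_mD/(πd³) = 1.0417 × 299.54 = 312.02 MPa
Goodman: 1/n_f = τ_a/S_se + τ_m/S_su = 264.37/441 + 312.02/1020 = 0.59947 + 0.30590 = 0.90538
n_f = 1/0.90538 = 1.105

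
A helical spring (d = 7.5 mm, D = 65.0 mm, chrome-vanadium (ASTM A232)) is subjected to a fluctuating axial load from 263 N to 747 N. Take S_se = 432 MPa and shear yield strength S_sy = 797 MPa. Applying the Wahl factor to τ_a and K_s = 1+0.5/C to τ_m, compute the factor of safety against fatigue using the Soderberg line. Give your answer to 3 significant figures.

1.92

C = D/d = 65.0/7.5 = 8.6667; K_W = (4C−1)/(4C−4)+0.615/C = 1.1688; K_s = 1+0.5/C = 1.0577
F_a = (F_max−F_min)/2 = 242 N; F_m = (F_max+F_min)/2 = 505 N
τ_a = K_W·8F_aD/(πd³) = 1.1688 × 94.948 = 110.97 MPa
τ_m = K_s·8F_mD/(πd³) = 1.0577 × 198.13 = 209.57 MPa
Soderberg: 1/n_f = τ_a/S_se + τ_m/S_sy = 110.97/432 + 209.57/797 = 0.25688 + 0.26294 = 0.51983
n_f = 1/0.51983 = 1.924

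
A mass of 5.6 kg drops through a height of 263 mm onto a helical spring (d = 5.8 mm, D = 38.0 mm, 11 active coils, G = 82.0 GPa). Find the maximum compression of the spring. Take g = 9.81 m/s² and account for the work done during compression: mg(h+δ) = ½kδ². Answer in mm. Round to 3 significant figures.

41.7 mm

k = Gd⁴/(8D³N_a) = (82.0×10³)(5.8⁴)/(8·38.0³·11) = 19.217 N/mm
W = mg = 5.6 × 9.81 = 54.936 N
½kδ² − Wδ − Wh = 0 → δ = (W + √(W² + 2kWh))/k
δ = (54.936 + √(3018 + 555310))/19.217 = (54.936 + 747.21)/19.217 = 41.741 mm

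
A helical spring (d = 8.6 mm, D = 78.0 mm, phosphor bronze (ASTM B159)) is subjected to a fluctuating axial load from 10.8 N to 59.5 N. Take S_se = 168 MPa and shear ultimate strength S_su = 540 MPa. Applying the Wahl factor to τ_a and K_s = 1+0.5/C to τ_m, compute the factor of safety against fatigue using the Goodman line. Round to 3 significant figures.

13.5

C = D/d = 78.0/8.6 = 9.0698; K_W = (4C−1)/(4C−4)+0.615/C = 1.1607; K_s = 1+0.5/C = 1.0551
F_a = (F_max−F_min)/2 = 24.35 N; F_m = (F_max+F_min)/2 = 35.15 N
τ_a = K_W·8F_aD/(πd³) = 1.1607 × 7.6039 = 8.8262 MPa
τ_m = K_s·8F_mD/(πd³) = 1.0551 × 10.977 = 11.582 MPa
Goodman: 1/n_f = τ_a/S_se + τ_m/S_su = 8.8262/168 + 11.582/540 = 0.05254 + 0.02145 = 0.073985
n_f = 1/0.073985 = 13.52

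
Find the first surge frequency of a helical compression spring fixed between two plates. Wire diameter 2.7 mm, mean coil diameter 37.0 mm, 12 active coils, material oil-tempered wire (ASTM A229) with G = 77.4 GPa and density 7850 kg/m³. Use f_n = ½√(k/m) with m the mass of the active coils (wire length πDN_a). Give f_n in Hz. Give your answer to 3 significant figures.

58.1 Hz

k = Gd⁴/(8D³N_a) = (77.4×10³)(2.7⁴)/(8·37.0³·12) = 0.8459 N/mm = 845.9 N/m
Wire length L = πDN_a = π·37.0·12 = 1394.9 mm
m = ρ·(πd²/4)·L = 7850 × 5.7256×10⁻⁶ m² × 1.3949 m = 0.062693 kg
f_n = ½√(k/m) = 0.5·√(845.9/0.062693) = 0.5·√(13493) = 58.079 Hz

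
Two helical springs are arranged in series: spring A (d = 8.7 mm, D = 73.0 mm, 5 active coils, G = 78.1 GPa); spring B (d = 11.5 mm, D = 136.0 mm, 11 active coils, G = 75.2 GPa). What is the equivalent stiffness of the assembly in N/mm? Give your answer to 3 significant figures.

k_A = Gd⁴/(8D³N_a) = (78.1×10³)(8.7⁴)/(8·73.0³·5) = 28.754 N/mm
k_B = Gd⁴/(8D³N_a) = (75.2×10³)(11.5⁴)/(8·136.0³·11) = 5.9417 N/mm
Series: 1/k_eq = 1/28.754 + 1/5.9417 = 0.20308; k_eq = 4.9242 N/mm

4.92 N/mm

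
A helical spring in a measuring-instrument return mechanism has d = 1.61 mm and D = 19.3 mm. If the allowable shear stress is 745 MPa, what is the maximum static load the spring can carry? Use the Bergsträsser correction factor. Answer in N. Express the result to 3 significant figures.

C = D/d = 19.3/1.61 = 11.9876
K_B = (4C+2)/(4C−3) = 49.950/44.950 = 1.1112
τ_max = K·8FD/(πd³) → F_max = τ_allow·πd³/(8DK)
F_max = 745·π·1.61³/(8·19.3·1.1112) = 9767.5/171.57 = 56.929 N

56.9 N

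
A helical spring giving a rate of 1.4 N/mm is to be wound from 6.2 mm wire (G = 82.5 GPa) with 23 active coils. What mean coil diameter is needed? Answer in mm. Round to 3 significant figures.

D = (Gd⁴/(8N_a·k))^(1/3) = (82.5×10³·6.2⁴/(8·23·1.4))^(1/3)
  = (473233)^(1/3) = 77.9277 mm

77.9 mm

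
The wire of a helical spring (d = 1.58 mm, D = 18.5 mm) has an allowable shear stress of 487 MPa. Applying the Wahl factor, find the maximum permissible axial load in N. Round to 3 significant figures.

C = D/d = 18.5/1.58 = 11.7089
K_W = (4C−1)/(4C−4) + 0.615/C = 45.835/42.835 + 0.0525 = 1.1226
τ_max = K·8FD/(πd³) → F_max = τ_allow·πd³/(8DK)
F_max = 487·π·1.58³/(8·18.5·1.1226) = 6034.6/166.14 = 36.323 N

36.3 N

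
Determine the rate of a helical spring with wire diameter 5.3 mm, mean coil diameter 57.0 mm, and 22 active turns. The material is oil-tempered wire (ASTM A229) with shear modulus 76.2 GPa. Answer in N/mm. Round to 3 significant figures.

1.84 N/mm

k = Gd⁴/(8D³N_a) = (76.2×10³ × 5.3⁴) / (8 × 57.0³ × 22)
  = 6.01255e+07 / 3.2594e+07 = 1.8447 N/mm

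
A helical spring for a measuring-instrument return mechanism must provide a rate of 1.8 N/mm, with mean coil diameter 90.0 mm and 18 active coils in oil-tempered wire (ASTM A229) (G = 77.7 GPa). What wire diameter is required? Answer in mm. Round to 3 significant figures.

7.02 mm

d = (8D³N_a·k / G)^(1/4) = (8·90.0³·18·1.8 / (77.7×10³))^0.25
  = (2431.9)^0.25 = 7.0224 mm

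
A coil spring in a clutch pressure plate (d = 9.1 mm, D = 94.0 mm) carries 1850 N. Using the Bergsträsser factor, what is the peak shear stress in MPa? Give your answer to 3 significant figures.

Spring index C = D/d = 94.0/9.1 = 10.3297
K_B = (4C+2)/(4C−3) = 43.319/38.319 = 1.1305
τ₀ = 8FD/(πd³) = 8·1850·94.0/(π·9.1³) = 1.3912e+06/2367.4 = 587.65 MPa
τ_max = K·τ₀ = 1.1305 × 587.65 = 664.32 MPa

664 MPa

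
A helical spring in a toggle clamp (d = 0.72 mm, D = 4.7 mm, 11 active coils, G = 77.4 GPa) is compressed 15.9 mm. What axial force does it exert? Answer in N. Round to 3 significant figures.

36.2 N

k = Gd⁴/(8D³N_a) = (77.4×10³)(0.72⁴)/(8·4.7³·11) = 2.2766 N/mm
F = k·δ = 2.2766 × 15.9 = 36.199 N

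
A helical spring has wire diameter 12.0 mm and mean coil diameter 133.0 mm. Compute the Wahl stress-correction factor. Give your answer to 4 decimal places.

1.1299

C = D/d = 133.0/12.0 = 11.0833
K_W = (4C−1)/(4C−4) + 0.615/C = 43.333/40.333 + 0.0555 = 1.1299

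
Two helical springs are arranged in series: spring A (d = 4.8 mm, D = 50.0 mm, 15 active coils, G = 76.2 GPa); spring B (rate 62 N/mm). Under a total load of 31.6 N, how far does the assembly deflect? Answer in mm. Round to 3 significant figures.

12.2 mm

k_A = Gd⁴/(8D³N_a) = (76.2×10³)(4.8⁴)/(8·50.0³·15) = 2.6967 N/mm
Series: 1/k_eq = 1/2.6967 + 1/62 = 0.38696; k_eq = 2.5843 N/mm
δ = F/k_eq = 31.6/2.5843 = 12.228 mm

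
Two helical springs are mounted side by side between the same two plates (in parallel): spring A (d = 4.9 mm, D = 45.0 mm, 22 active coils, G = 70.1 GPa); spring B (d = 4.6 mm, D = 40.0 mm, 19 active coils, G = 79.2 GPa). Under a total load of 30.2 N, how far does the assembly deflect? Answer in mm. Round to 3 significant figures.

4.90 mm

k_A = Gd⁴/(8D³N_a) = (70.1×10³)(4.9⁴)/(8·45.0³·22) = 2.5197 N/mm
k_B = Gd⁴/(8D³N_a) = (79.2×10³)(4.6⁴)/(8·40.0³·19) = 3.6453 N/mm
Parallel: k_eq = 2.5197 + 3.6453 = 6.165 N/mm
δ = F/k_eq = 30.2/6.165 = 4.8986 mm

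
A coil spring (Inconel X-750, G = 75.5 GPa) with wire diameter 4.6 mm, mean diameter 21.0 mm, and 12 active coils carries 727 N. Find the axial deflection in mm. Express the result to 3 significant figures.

19.1 mm

k = Gd⁴/(8D³N_a) = (75.5×10³)(4.6⁴)/(8·21.0³·12) = 38.023 N/mm
δ = F/k = 727 / 38.023 = 19.12 mm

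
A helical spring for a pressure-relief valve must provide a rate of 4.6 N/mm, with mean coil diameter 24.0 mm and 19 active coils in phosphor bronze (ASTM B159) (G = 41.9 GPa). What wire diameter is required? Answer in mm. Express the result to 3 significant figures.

d = (8D³N_a·k / G)^(1/4) = (8·24.0³·19·4.6 / (41.9×10³))^0.25
  = (230.69)^0.25 = 3.8972 mm

3.90 mm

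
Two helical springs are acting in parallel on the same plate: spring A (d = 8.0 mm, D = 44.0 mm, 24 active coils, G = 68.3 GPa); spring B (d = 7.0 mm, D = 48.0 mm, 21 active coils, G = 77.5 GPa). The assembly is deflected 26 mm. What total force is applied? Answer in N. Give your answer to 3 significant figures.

k_A = Gd⁴/(8D³N_a) = (68.3×10³)(8.0⁴)/(8·44.0³·24) = 17.105 N/mm
k_B = Gd⁴/(8D³N_a) = (77.5×10³)(7.0⁴)/(8·48.0³·21) = 10.015 N/mm
Parallel: k_eq = 17.105 + 10.015 = 27.12 N/mm
F = k_eq·δ = 27.12·26 = 705.12 N

705 N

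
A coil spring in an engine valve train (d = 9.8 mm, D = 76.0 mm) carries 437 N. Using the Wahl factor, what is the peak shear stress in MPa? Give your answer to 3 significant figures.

Spring index C = D/d = 76.0/9.8 = 7.7551
K_W = (4C−1)/(4C−4) + 0.615/C = 30.020/27.020 + 0.0793 = 1.1903
τ₀ = 8FD/(πd³) = 8·437·76.0/(π·9.8³) = 265696/2956.8 = 89.858 MPa
τ_max = K·τ₀ = 1.1903 × 89.858 = 106.96 MPa

107 MPa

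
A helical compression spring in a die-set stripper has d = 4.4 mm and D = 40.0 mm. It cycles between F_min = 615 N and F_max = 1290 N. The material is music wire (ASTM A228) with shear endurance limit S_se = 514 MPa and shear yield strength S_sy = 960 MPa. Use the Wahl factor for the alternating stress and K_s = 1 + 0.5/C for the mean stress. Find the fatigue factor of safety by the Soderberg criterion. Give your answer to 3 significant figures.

C = D/d = 40.0/4.4 = 9.0909; K_W = (4C−1)/(4C−4)+0.615/C = 1.1603; K_s = 1+0.5/C = 1.0550
F_a = (F_max−F_min)/2 = 337.5 N; F_m = (F_max+F_min)/2 = 952.5 N
τ_a = K_W·8F_aD/(πd³) = 1.1603 × 403.57 = 468.28 MPa
τ_m = K_s·8F_mD/(πd³) = 1.0550 × 1139 = 1201.6 MPa
Soderberg: 1/n_f = τ_a/S_se + τ_m/S_sy = 468.28/514 + 1201.6/960 = 0.91105 + 1.25167 = 2.1627
n_f = 1/2.1627 = 0.4624

0.462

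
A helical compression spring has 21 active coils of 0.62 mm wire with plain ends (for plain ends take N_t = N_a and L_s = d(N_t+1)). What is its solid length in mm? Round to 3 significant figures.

plain ends: N_t = N_a = 21
L_s = d·(N_t+1) = 0.62 × 22 = 13.64 mm

13.6 mm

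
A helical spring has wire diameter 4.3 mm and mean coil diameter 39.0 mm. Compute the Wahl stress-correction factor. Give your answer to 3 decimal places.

C = D/d = 39.0/4.3 = 9.0698
K_W = (4C−1)/(4C−4) + 0.615/C = 35.279/32.279 + 0.0678 = 1.1607

1.161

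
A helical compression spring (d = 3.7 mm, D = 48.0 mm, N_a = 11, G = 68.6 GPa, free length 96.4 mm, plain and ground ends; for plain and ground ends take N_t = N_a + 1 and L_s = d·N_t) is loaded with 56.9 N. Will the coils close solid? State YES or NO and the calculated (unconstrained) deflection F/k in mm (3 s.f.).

NO, δ = 43.1 mm

k = Gd⁴/(8D³N_a) = (68.6×10³)(3.7⁴)/(8·48.0³·11) = 1.3211 N/mm
N_t = 12; L_s = 3.7·12 = 44.4 mm; δ_solid = L₀ − L_s = 96.4 − 44.4 = 52 mm
δ = F/k = 56.9/1.3211 = 43.071 mm
δ < δ_solid → spring does not go solid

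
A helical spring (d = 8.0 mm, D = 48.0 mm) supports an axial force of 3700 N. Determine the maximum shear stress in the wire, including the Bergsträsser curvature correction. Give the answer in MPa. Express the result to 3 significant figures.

1090 MPa

Spring index C = D/d = 48.0/8.0 = 6.0000
K_B = (4C+2)/(4C−3) = 26.000/21.000 = 1.2381
τ₀ = 8FD/(πd³) = 8·3700·48.0/(π·8.0³) = 1.4208e+06/1608.5 = 883.31 MPa
τ_max = K·τ₀ = 1.2381 × 883.31 = 1093.6 MPa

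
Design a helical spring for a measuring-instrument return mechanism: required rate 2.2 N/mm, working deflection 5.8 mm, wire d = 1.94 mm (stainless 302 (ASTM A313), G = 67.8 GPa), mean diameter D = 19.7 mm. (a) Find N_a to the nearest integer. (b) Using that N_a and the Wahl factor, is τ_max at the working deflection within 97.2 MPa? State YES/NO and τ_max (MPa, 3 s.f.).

(a) 7 coils; (b) NO, τ_max = 102 MPa

N_a = Gd⁴/(8D³k) = (67.8×10³)(1.94⁴)/(8·19.7³·2.2) = 7.137 → N_a = 7
Actual rate k = Gd⁴/(8D³·7) = 2.2431 N/mm
Working load F = kδ = 2.2431·5.8 = 13.01 N
C = 19.7/1.94 = 10.1546; K_W = (4C−1)/(4C−4)+0.615/C = 1.1425
τ_max = K_W·8FD/(πd³) = 1.1425·89.388 = 102.12 MPa
τ_max > 97.2 MPa → exceeds allowable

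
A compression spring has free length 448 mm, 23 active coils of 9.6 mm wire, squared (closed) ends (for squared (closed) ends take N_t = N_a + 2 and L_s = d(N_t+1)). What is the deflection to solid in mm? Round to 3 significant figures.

198 mm

N_t = 25; L_s = 9.6·26 = 249.6 mm
δ_solid = L₀ − L_s = 448 − 249.6 = 198.4 mm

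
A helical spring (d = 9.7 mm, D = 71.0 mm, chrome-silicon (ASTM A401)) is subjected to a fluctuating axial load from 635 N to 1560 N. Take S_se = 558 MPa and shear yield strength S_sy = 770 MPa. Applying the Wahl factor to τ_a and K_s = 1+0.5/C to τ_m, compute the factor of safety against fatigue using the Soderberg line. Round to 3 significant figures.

C = D/d = 71.0/9.7 = 7.3196; K_W = (4C−1)/(4C−4)+0.615/C = 1.2027; K_s = 1+0.5/C = 1.0683
F_a = (F_max−F_min)/2 = 462.5 N; F_m = (F_max+F_min)/2 = 1097.5 N
τ_a = K_W·8F_aD/(πd³) = 1.2027 × 91.621 = 110.19 MPa
τ_m = K_s·8F_mD/(πd³) = 1.0683 × 217.41 = 232.27 MPa
Soderberg: 1/n_f = τ_a/S_se + τ_m/S_sy = 110.19/558 + 232.27/770 = 0.19748 + 0.30164 = 0.49912
n_f = 1/0.49912 = 2.004

2.00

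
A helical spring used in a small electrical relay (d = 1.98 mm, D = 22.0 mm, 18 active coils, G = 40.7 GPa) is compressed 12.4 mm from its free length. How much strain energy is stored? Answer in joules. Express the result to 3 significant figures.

0.0314 J

k = Gd⁴/(8D³N_a) = (40.7×10³)(1.98⁴)/(8·22.0³·18) = 0.40797 N/mm
U = ½kδ² = 0.5 × 0.40797 × 12.4² = 31.364 N·mm = 0.031364 J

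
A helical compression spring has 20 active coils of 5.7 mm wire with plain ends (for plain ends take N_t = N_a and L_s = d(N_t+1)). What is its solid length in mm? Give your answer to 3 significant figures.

120 mm

plain ends: N_t = N_a = 20
L_s = d·(N_t+1) = 5.7 × 21 = 119.7 mm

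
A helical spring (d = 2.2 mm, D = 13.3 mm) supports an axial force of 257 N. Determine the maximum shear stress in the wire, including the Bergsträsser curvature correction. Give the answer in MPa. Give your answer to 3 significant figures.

Spring index C = D/d = 13.3/2.2 = 6.0455
K_B = (4C+2)/(4C−3) = 26.182/21.182 = 1.2361
τ₀ = 8FD/(πd³) = 8·257·13.3/(π·2.2³) = 27344.8/33.452 = 817.44 MPa
τ_max = K·τ₀ = 1.2361 × 817.44 = 1010.4 MPa

1010 MPa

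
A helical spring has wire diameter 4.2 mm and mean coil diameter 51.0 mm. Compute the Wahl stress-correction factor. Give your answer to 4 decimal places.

1.1180

C = D/d = 51.0/4.2 = 12.1429
K_W = (4C−1)/(4C−4) + 0.615/C = 47.571/44.571 + 0.0506 = 1.1180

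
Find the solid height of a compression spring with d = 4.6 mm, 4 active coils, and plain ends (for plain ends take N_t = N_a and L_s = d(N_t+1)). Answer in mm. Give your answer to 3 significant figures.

plain ends: N_t = N_a = 4
L_s = d·(N_t+1) = 4.6 × 5 = 23 mm

23.0 mm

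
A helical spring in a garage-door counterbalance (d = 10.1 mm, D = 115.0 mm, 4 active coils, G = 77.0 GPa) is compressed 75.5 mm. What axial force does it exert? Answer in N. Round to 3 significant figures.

1240 N

k = Gd⁴/(8D³N_a) = (77.0×10³)(10.1⁴)/(8·115.0³·4) = 16.464 N/mm
F = k·δ = 16.464 × 75.5 = 1243 N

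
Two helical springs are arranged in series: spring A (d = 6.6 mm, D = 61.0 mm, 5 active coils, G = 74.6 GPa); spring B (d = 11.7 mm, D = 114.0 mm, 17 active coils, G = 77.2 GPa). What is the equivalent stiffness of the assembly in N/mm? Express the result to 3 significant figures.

4.92 N/mm

k_A = Gd⁴/(8D³N_a) = (74.6×10³)(6.6⁴)/(8·61.0³·5) = 15.591 N/mm
k_B = Gd⁴/(8D³N_a) = (77.2×10³)(11.7⁴)/(8·114.0³·17) = 7.1797 N/mm
Series: 1/k_eq = 1/15.591 + 1/7.1797 = 0.20342; k_eq = 4.9159 N/mm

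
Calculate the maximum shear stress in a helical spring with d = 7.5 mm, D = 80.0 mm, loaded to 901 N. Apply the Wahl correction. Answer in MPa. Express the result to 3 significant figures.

Spring index C = D/d = 80.0/7.5 = 10.6667
K_W = (4C−1)/(4C−4) + 0.615/C = 41.667/38.667 + 0.0577 = 1.1352
τ₀ = 8FD/(πd³) = 8·901·80.0/(π·7.5³) = 576640/1325.4 = 435.08 MPa
τ_max = K·τ₀ = 1.1352 × 435.08 = 493.92 MPa

494 MPa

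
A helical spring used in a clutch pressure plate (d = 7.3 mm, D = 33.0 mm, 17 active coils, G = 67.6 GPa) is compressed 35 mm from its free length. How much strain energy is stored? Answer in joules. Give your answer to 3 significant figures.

k = Gd⁴/(8D³N_a) = (67.6×10³)(7.3⁴)/(8·33.0³·17) = 39.279 N/mm
U = ½kδ² = 0.5 × 39.279 × 35² = 24058 N·mm = 24.058 J

24.1 J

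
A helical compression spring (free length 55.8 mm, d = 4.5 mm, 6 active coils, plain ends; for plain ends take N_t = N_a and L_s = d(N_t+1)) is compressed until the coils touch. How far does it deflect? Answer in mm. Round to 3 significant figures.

24.3 mm

N_t = 6; L_s = 4.5·7 = 31.5 mm
δ_solid = L₀ − L_s = 55.8 − 31.5 = 24.3 mm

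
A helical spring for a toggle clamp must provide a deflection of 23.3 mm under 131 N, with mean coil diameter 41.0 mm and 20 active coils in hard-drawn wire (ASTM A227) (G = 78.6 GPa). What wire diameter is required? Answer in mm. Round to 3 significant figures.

Required rate k = F/δ = 131/23.3 = 5.6223 N/mm
d = (8D³N_a·k / G)^(1/4) = (8·41.0³·20·5.6223 / (78.6×10³))^0.25
  = (788.8)^0.25 = 5.2996 mm

5.30 mm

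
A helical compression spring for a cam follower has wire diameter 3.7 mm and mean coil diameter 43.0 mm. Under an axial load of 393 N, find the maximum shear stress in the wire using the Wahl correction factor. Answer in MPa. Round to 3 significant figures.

Spring index C = D/d = 43.0/3.7 = 11.6216
K_W = (4C−1)/(4C−4) + 0.615/C = 45.486/42.486 + 0.0529 = 1.1235
τ₀ = 8FD/(πd³) = 8·393·43.0/(π·3.7³) = 135192/159.13 = 849.56 MPa
τ_max = K·τ₀ = 1.1235 × 849.56 = 954.51 MPa

955 MPa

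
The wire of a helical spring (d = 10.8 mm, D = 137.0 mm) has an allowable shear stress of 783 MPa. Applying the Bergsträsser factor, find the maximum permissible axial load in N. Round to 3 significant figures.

C = D/d = 137.0/10.8 = 12.6852
K_B = (4C+2)/(4C−3) = 52.741/47.741 = 1.1047
τ_max = K·8FD/(πd³) → F_max = τ_allow·πd³/(8DK)
F_max = 783·π·10.8³/(8·137.0·1.1047) = 3.0987e+06/1210.8 = 2559.3 N

2560 N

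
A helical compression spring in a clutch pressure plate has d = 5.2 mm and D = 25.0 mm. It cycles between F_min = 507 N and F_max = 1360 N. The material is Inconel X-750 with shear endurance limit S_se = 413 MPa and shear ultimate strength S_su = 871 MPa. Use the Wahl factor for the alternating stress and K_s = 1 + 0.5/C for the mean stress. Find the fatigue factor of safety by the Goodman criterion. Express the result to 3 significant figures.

C = D/d = 25.0/5.2 = 4.8077; K_W = (4C−1)/(4C−4)+0.615/C = 1.3249; K_s = 1+0.5/C = 1.1040
F_a = (F_max−F_min)/2 = 426.5 N; F_m = (F_max+F_min)/2 = 933.5 N
τ_a = K_W·8F_aD/(πd³) = 1.3249 × 193.1 = 255.84 MPa
τ_m = K_s·8F_mD/(πd³) = 1.1040 × 422.65 = 466.61 MPa
Goodman: 1/n_f = τ_a/S_se + τ_m/S_su = 255.84/413 + 466.61/871 = 0.61947 + 0.53572 = 1.1552
n_f = 1/1.1552 = 0.8657

0.866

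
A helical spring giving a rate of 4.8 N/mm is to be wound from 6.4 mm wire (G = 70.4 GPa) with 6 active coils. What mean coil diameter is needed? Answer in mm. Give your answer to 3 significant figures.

D = (Gd⁴/(8N_a·k))^(1/3) = (70.4×10³·6.4⁴/(8·6·4.8))^(1/3)
  = (512637)^(1/3) = 80.0332 mm

80.0 mm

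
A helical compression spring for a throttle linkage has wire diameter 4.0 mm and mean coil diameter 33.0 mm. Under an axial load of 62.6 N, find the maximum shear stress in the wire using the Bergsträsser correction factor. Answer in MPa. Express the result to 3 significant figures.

Spring index C = D/d = 33.0/4.0 = 8.2500
K_B = (4C+2)/(4C−3) = 35.000/30.000 = 1.1667
τ₀ = 8FD/(πd³) = 8·62.6·33.0/(π·4.0³) = 16526.4/201.06 = 82.196 MPa
τ_max = K·τ₀ = 1.1667 × 82.196 = 95.895 MPa

95.9 MPa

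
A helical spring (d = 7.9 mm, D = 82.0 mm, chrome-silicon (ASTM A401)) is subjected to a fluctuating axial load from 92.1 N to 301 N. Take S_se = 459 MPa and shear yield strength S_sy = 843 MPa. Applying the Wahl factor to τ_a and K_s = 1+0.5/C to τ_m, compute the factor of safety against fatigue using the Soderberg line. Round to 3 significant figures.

4.69

C = D/d = 82.0/7.9 = 10.3797; K_W = (4C−1)/(4C−4)+0.615/C = 1.1392; K_s = 1+0.5/C = 1.0482
F_a = (F_max−F_min)/2 = 104.45 N; F_m = (F_max+F_min)/2 = 196.55 N
τ_a = K_W·8F_aD/(πd³) = 1.1392 × 44.237 = 50.395 MPa
τ_m = K_s·8F_mD/(πd³) = 1.0482 × 83.243 = 87.252 MPa
Soderberg: 1/n_f = τ_a/S_se + τ_m/S_sy = 50.395/459 + 87.252/843 = 0.10979 + 0.10350 = 0.21329
n_f = 1/0.21329 = 4.688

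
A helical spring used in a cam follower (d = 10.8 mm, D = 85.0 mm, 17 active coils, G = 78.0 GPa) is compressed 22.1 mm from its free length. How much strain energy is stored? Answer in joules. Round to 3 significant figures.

3.10 J

k = Gd⁴/(8D³N_a) = (78.0×10³)(10.8⁴)/(8·85.0³·17) = 12.706 N/mm
U = ½kδ² = 0.5 × 12.706 × 22.1² = 3102.8 N·mm = 3.1028 J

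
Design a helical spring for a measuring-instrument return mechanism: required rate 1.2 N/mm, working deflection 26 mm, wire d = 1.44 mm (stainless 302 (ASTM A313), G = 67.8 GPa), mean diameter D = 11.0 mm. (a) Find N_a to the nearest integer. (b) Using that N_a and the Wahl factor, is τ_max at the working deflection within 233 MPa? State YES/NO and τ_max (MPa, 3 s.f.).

N_a = Gd⁴/(8D³k) = (67.8×10³)(1.44⁴)/(8·11.0³·1.2) = 22.82 → N_a = 23
Actual rate k = Gd⁴/(8D³·23) = 1.1904 N/mm
Working load F = kδ = 1.1904·26 = 30.95 N
C = 11.0/1.44 = 7.6389; K_W = (4C−1)/(4C−4)+0.615/C = 1.1935
τ_max = K_W·8FD/(πd³) = 1.1935·290.34 = 346.51 MPa
τ_max > 233 MPa → exceeds allowable

(a) 23 coils; (b) NO, τ_max = 347 MPa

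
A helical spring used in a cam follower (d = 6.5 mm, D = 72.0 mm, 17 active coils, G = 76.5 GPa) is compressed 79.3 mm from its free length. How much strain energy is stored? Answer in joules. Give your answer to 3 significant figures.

k = Gd⁴/(8D³N_a) = (76.5×10³)(6.5⁴)/(8·72.0³·17) = 2.6902 N/mm
U = ½kδ² = 0.5 × 2.6902 × 79.3² = 8458.5 N·mm = 8.4585 J

8.46 J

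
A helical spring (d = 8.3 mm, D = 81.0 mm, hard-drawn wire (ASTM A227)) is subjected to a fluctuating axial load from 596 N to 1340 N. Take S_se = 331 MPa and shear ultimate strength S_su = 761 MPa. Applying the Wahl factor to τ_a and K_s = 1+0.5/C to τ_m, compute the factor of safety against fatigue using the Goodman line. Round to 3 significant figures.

1.05

C = D/d = 81.0/8.3 = 9.7590; K_W = (4C−1)/(4C−4)+0.615/C = 1.1486; K_s = 1+0.5/C = 1.0512
F_a = (F_max−F_min)/2 = 372 N; F_m = (F_max+F_min)/2 = 968 N
τ_a = K_W·8F_aD/(πd³) = 1.1486 × 134.19 = 154.14 MPa
τ_m = K_s·8F_mD/(πd³) = 1.0512 × 349.19 = 367.08 MPa
Goodman: 1/n_f = τ_a/S_se + τ_m/S_su = 154.14/331 + 367.08/761 = 0.46568 + 0.48237 = 0.94806
n_f = 1/0.94806 = 1.055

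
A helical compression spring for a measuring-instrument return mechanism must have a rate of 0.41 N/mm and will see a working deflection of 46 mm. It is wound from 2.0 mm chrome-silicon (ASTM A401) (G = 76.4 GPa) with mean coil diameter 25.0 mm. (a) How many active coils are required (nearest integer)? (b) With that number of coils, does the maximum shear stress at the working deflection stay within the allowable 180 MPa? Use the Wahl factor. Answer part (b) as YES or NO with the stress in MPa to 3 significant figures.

(a) 24 coils; (b) YES, τ_max = 166 MPa

N_a = Gd⁴/(8D³k) = (76.4×10³)(2.0⁴)/(8·25.0³·0.41) = 23.85 → N_a = 24
Actual rate k = Gd⁴/(8D³·24) = 0.40747 N/mm
Working load F = kδ = 0.40747·46 = 18.743 N
C = 25.0/2.0 = 12.5000; K_W = (4C−1)/(4C−4)+0.615/C = 1.1144
τ_max = K_W·8FD/(πd³) = 1.1144·149.16 = 166.22 MPa
τ_max ≤ 180 MPa → acceptable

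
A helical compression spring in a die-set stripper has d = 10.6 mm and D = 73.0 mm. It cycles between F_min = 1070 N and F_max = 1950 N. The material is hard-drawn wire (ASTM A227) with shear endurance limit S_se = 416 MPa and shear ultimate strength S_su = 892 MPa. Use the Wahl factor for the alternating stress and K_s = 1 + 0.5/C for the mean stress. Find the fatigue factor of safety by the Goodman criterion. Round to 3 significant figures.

2.07

C = D/d = 73.0/10.6 = 6.8868; K_W = (4C−1)/(4C−4)+0.615/C = 1.2167; K_s = 1+0.5/C = 1.0726
F_a = (F_max−F_min)/2 = 440 N; F_m = (F_max+F_min)/2 = 1510 N
τ_a = K_W·8F_aD/(πd³) = 1.2167 × 68.675 = 83.557 MPa
τ_m = K_s·8F_mD/(πd³) = 1.0726 × 235.68 = 252.79 MPa
Goodman: 1/n_f = τ_a/S_se + τ_m/S_su = 83.557/416 + 252.79/892 = 0.20086 + 0.28340 = 0.48426
n_f = 1/0.48426 = 2.065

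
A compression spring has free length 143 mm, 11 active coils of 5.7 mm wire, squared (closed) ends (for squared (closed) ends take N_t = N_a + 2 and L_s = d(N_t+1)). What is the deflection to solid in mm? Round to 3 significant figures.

63.2 mm

N_t = 13; L_s = 5.7·14 = 79.8 mm
δ_solid = L₀ − L_s = 143 − 79.8 = 63.2 mm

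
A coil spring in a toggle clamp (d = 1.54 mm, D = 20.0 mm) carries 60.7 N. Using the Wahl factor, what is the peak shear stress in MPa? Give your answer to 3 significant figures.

Spring index C = D/d = 20.0/1.54 = 12.9870
K_W = (4C−1)/(4C−4) + 0.615/C = 50.948/47.948 + 0.0474 = 1.1099
τ₀ = 8FD/(πd³) = 8·60.7·20.0/(π·1.54³) = 9712/11.474 = 846.44 MPa
τ_max = K·τ₀ = 1.1099 × 846.44 = 939.48 MPa

939 MPa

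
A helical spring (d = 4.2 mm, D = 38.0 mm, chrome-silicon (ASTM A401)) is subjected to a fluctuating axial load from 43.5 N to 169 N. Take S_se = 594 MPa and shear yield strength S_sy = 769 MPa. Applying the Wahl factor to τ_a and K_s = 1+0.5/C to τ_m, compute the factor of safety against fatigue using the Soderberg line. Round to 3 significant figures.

2.85

C = D/d = 38.0/4.2 = 9.0476; K_W = (4C−1)/(4C−4)+0.615/C = 1.1612; K_s = 1+0.5/C = 1.0553
F_a = (F_max−F_min)/2 = 62.75 N; F_m = (F_max+F_min)/2 = 106.25 N
τ_a = K_W·8F_aD/(πd³) = 1.1612 × 81.958 = 95.167 MPa
τ_m = K_s·8F_mD/(πd³) = 1.0553 × 138.77 = 146.44 MPa
Soderberg: 1/n_f = τ_a/S_se + τ_m/S_sy = 95.167/594 + 146.44/769 = 0.16021 + 0.19043 = 0.35064
n_f = 1/0.35064 = 2.852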